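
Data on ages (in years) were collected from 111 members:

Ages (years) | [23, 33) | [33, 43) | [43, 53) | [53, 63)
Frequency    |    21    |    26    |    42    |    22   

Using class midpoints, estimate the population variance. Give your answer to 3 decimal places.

101.745

Midpoints: 28, 38, 48, 58
n = 111, Σfm = 4868, mean = 43.8559
Σfm² = 224784
Σf(m − x̄)² = Σfm² − (Σfm)²/n = 224784 − 4868²/111 = 11293.6937
Population variance = 11293.6937 / 111 = 101.7450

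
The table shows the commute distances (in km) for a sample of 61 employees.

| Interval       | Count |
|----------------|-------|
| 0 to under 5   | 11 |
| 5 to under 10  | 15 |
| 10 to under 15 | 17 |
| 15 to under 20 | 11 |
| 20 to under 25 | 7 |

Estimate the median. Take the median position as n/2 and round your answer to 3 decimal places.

Cumulative frequencies: 11, 26, 43, 54, 61
n = 61; position = n/2 = 30.5.
This falls in the class 10 to under 15: L = 10, F = 26, f = 17, h = 5.
Median ≈ 10 + ((30.5 − 26) / 17) × 5 = 11.3235

11.324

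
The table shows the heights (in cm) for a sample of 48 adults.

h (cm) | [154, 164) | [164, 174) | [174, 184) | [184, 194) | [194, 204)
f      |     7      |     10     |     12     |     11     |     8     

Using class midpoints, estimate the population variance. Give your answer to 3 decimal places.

Midpoints: 159, 169, 179, 189, 199
n = 48, Σfm = 8622, mean = 179.6250
Σfm² = 1556808
Σf(m − x̄)² = Σfm² − (Σfm)²/n = 1556808 − 8622²/48 = 8081.2500
Population variance = 8081.2500 / 48 = 168.3594

168.359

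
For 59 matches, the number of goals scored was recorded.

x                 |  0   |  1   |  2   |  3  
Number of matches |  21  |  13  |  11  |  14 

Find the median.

1

Cumulative frequencies: 21, 34, 45, 59
n = 59, so the median is the value in position (n+1)/2 = 30.
Position 30 falls at value 1.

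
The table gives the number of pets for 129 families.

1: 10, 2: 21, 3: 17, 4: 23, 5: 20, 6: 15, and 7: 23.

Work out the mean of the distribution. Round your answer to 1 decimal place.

4.2

Values: 1, 2, 3, 4, 5, 6, 7
Σfx = 10×1 + 21×2 + 17×3 + 23×4 + 20×5 + 15×6 + 23×7 = 546
n = Σf = 129
Mean = 546 / 129 = 4.2326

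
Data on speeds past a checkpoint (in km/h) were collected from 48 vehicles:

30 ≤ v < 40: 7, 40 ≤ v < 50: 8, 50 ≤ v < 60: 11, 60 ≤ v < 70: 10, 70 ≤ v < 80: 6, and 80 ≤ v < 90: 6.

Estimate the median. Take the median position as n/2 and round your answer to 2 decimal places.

58.18

Cumulative frequencies: 7, 15, 26, 36, 42, 48
n = 48; position = n/2 = 24.
This falls in the class 50 ≤ v < 60: L = 50, F = 15, f = 11, h = 10.
Median ≈ 50 + ((24 − 15) / 11) × 10 = 58.1818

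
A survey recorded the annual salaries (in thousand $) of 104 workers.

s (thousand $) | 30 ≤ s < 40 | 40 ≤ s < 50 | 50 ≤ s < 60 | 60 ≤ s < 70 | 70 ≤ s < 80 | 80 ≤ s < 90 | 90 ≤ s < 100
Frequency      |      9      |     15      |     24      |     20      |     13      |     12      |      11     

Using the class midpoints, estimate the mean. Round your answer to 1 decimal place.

Midpoints: 35, 45, 55, 65, 75, 85, 95
Σfm = 9×35 + 15×45 + 24×55 + 20×65 + 13×75 + 12×85 + 11×95 = 6650
n = Σf = 104
Mean = 6650 / 104 = 63.9423

63.9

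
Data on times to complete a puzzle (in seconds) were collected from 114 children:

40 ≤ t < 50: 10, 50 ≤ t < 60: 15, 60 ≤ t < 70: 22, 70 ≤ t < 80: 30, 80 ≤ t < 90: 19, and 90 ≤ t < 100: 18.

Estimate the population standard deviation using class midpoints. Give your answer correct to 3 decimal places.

15.003

Midpoints: 45, 55, 65, 75, 85, 95
n = 114, Σfm = 8280, mean = 72.6316
Σfm² = 627050
Σf(m − x̄)² = Σfm² − (Σfm)²/n = 627050 − 8280²/114 = 25660.5263
Population variance = 25660.5263 / 114 = 225.0923
Standard deviation = √225.0923 = 15.0031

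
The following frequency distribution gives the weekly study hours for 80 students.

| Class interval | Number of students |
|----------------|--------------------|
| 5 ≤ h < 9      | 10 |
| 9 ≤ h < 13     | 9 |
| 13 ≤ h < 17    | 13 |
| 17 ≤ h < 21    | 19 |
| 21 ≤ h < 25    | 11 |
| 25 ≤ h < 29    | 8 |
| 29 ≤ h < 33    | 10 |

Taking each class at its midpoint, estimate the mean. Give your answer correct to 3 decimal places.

Midpoints: 7, 11, 15, 19, 23, 27, 31
Σfm = 10×7 + 9×11 + 13×15 + 19×19 + 11×23 + 8×27 + 10×31 = 1504
n = Σf = 80
Mean = 1504 / 80 = 18.8000

18.800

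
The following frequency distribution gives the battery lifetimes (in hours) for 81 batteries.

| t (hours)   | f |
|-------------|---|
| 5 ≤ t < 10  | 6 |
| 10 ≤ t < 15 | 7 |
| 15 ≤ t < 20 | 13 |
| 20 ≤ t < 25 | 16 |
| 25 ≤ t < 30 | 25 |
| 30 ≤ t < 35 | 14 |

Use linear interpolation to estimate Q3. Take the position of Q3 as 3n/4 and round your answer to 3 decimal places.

Cumulative frequencies: 6, 13, 26, 42, 67, 81
n = 81; position = 3n/4 = 60.75.
This falls in the class 25 ≤ t < 30: L = 25, F = 42, f = 25, h = 5.
Upper quartile ≈ 25 + ((60.75 − 42) / 25) × 5 = 28.7500

28.750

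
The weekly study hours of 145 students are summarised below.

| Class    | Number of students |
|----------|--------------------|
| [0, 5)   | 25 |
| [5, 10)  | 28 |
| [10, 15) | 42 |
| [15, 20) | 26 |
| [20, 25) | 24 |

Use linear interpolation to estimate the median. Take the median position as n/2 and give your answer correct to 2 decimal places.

Cumulative frequencies: 25, 53, 95, 121, 145
n = 145; position = n/2 = 72.5.
This falls in the class [10, 15): L = 10, F = 53, f = 42, h = 5.
Median ≈ 10 + ((72.5 − 53) / 42) × 5 = 12.3214

12.32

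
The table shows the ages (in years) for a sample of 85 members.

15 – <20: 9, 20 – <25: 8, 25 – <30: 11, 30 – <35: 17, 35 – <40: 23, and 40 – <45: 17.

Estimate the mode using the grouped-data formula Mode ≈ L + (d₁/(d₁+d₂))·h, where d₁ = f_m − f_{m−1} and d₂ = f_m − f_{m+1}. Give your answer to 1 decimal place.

37.5

Modal class: 35 – <40 (highest frequency 23).
d₁ = 23 − 17 = 6, d₂ = 23 − 17 = 6
Mode ≈ 35 + (6/(6+6)) × 5 = 35 + 2.5000 = 37.5000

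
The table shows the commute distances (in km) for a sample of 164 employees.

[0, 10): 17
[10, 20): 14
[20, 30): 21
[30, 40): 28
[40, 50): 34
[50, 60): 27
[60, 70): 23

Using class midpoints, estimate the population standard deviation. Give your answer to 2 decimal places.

Midpoints: 5, 15, 25, 35, 45, 55, 65
n = 164, Σfm = 6310, mean = 38.4756
Σfm² = 298700
Σf(m − x̄)² = Σfm² − (Σfm)²/n = 298700 − 6310²/164 = 55918.9024
Population variance = 55918.9024 / 164 = 340.9689
Standard deviation = √340.9689 = 18.4653

18.47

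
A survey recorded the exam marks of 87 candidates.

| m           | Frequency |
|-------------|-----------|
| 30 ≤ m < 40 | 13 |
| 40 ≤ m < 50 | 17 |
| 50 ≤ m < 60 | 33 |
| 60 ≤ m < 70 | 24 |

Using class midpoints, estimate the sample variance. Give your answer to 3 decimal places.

Midpoints: 35, 45, 55, 65
n = 87, Σfm = 4595, mean = 52.8161
Σfm² = 251575
Σf(m − x̄)² = Σfm² − (Σfm)²/n = 251575 − 4595²/87 = 8885.0575
Sample variance = 8885.0575 / 86 = 103.3146

103.315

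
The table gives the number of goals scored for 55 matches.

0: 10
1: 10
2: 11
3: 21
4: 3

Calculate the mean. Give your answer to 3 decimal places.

Values: 0, 1, 2, 3, 4
Σfx = 10×0 + 10×1 + 11×2 + 21×3 + 3×4 = 107
n = Σf = 55
Mean = 107 / 55 = 1.9455

1.945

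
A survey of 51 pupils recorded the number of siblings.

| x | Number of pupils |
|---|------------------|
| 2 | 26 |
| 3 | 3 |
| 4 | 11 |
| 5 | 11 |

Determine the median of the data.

Cumulative frequencies: 26, 29, 40, 51
n = 51, so the median is the value in position (n+1)/2 = 26.
Position 26 falls at value 2.

2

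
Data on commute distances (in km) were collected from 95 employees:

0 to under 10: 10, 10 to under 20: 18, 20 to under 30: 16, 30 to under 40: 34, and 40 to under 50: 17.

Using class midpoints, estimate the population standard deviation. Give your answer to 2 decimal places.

Midpoints: 5, 15, 25, 35, 45
n = 95, Σfm = 2675, mean = 28.1579
Σfm² = 90375
Σf(m − x̄)² = Σfm² − (Σfm)²/n = 90375 − 2675²/95 = 15052.6316
Population variance = 15052.6316 / 95 = 158.4488
Standard deviation = √158.4488 = 12.5876

12.59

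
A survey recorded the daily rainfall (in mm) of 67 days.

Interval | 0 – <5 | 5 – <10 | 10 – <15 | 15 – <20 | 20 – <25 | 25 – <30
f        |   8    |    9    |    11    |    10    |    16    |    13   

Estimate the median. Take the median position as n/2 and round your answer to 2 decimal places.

Cumulative frequencies: 8, 17, 28, 38, 54, 67
n = 67; position = n/2 = 33.5.
This falls in the class 15 – <20: L = 15, F = 28, f = 10, h = 5.
Median ≈ 15 + ((33.5 − 28) / 10) × 5 = 17.7500

17.75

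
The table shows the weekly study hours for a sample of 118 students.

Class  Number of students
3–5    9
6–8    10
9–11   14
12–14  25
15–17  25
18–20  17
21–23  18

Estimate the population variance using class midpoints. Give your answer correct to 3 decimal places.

Midpoints: 4, 7, 10, 13, 16, 19, 22
n = 118, Σfm = 1690, mean = 14.3220
Σfm² = 27508
Σf(m − x̄)² = Σfm² − (Σfm)²/n = 27508 − 1690²/118 = 3303.7627
Population variance = 3303.7627 / 118 = 27.9980

27.998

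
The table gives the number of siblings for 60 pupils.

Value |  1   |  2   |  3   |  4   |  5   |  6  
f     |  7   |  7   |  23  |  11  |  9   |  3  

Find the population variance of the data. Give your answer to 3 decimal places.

1.736

Values: 1, 2, 3, 4, 5, 6
n = 60, Σfx = 197, mean = 3.2833
Σfx² = 751
Σf(x − x̄)² = Σfx² − (Σfx)²/n = 751 − 197²/60 = 104.1833
Population variance = 104.1833 / 60 = 1.7364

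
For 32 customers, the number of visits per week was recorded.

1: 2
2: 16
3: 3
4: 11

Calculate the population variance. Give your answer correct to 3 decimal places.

1.015

Values: 1, 2, 3, 4
n = 32, Σfx = 87, mean = 2.7188
Σfx² = 269
Σf(x − x̄)² = Σfx² − (Σfx)²/n = 269 − 87²/32 = 32.4688
Population variance = 32.4688 / 32 = 1.0146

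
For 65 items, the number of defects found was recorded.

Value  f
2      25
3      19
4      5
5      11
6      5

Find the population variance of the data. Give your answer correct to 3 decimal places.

1.762

Values: 2, 3, 4, 5, 6
n = 65, Σfx = 212, mean = 3.2615
Σfx² = 806
Σf(x − x̄)² = Σfx² − (Σfx)²/n = 806 − 212²/65 = 114.5538
Population variance = 114.5538 / 65 = 1.7624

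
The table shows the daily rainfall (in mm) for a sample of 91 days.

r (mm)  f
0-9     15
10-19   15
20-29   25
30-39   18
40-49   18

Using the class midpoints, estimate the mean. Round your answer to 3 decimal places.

Midpoints: 4.5, 14.5, 24.5, 34.5, 44.5
Σfm = 15×4.5 + 15×14.5 + 25×24.5 + 18×34.5 + 18×44.5 = 2319.5
n = Σf = 91
Mean = 2319.5 / 91 = 25.4890

25.489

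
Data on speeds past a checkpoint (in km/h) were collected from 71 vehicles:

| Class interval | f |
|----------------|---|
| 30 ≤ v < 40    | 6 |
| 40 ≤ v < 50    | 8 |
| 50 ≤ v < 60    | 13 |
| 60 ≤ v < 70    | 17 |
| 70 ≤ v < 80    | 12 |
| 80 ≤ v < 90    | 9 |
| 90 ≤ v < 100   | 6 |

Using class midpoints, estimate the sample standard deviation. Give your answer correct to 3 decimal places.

Midpoints: 35, 45, 55, 65, 75, 85, 95
n = 71, Σfm = 4625, mean = 65.1408
Σfm² = 321375
Σf(m − x̄)² = Σfm² − (Σfm)²/n = 321375 − 4625²/71 = 20098.5915
Sample variance = 20098.5915 / 70 = 287.1227
Standard deviation = √287.1227 = 16.9447

16.945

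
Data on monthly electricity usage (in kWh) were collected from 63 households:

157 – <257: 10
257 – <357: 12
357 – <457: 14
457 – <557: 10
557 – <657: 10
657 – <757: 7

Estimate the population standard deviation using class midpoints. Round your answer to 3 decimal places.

159.000

Midpoints: 207, 307, 407, 507, 607, 707
n = 63, Σfm = 27541, mean = 437.1587
Σfm² = 13632487
Σf(m − x̄)² = Σfm² − (Σfm)²/n = 13632487 − 27541²/63 = 1592698.4127
Population variance = 1592698.4127 / 63 = 25280.9272
Standard deviation = √25280.9272 = 158.9998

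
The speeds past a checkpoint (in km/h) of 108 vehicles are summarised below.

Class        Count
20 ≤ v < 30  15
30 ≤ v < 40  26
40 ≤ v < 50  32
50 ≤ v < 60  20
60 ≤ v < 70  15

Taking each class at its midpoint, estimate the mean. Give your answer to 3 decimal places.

44.444

Midpoints: 25, 35, 45, 55, 65
Σfm = 15×25 + 26×35 + 32×45 + 20×55 + 15×65 = 4800
n = Σf = 108
Mean = 4800 / 108 = 44.4444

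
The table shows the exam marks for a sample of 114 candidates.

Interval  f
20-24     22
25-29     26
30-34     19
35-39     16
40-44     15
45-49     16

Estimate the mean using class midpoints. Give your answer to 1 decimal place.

Midpoints: 22, 27, 32, 37, 42, 47
Σfm = 22×22 + 26×27 + 19×32 + 16×37 + 15×42 + 16×47 = 3768
n = Σf = 114
Mean = 3768 / 114 = 33.0526

33.1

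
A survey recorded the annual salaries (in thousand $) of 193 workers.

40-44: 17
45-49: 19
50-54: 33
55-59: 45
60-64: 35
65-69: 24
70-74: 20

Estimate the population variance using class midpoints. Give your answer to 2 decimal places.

Midpoints: 42, 47, 52, 57, 62, 67, 72
n = 193, Σfm = 11106, mean = 57.5440
Σfm² = 653352
Σf(m − x̄)² = Σfm² − (Σfm)²/n = 653352 − 11106²/193 = 14267.8756
Population variance = 14267.8756 / 193 = 73.9268

73.93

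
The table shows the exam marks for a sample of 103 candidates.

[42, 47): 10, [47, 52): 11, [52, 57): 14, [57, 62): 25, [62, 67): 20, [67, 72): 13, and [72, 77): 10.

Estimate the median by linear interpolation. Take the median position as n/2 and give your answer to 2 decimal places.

Cumulative frequencies: 10, 21, 35, 60, 80, 93, 103
n = 103; position = n/2 = 51.5.
This falls in the class [57, 62): L = 57, F = 35, f = 25, h = 5.
Median ≈ 57 + ((51.5 − 35) / 25) × 5 = 60.3000

60.30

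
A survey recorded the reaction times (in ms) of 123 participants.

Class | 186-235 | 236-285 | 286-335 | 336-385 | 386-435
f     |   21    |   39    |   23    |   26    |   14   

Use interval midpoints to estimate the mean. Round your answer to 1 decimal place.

299.5

Midpoints: 210.5, 260.5, 310.5, 360.5, 410.5
Σfm = 21×210.5 + 39×260.5 + 23×310.5 + 26×360.5 + 14×410.5 = 36841.5
n = Σf = 123
Mean = 36841.5 / 123 = 299.5244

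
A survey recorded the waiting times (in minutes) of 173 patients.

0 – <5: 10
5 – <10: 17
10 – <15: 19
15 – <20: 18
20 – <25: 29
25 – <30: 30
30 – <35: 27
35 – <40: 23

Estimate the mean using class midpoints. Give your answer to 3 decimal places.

22.673

Midpoints: 2.5, 7.5, 12.5, 17.5, 22.5, 27.5, 32.5, 37.5
Σfm = 10×2.5 + 17×7.5 + 19×12.5 + 18×17.5 + 29×22.5 + 30×27.5 + 27×32.5 + 23×37.5 = 3922.5
n = Σf = 173
Mean = 3922.5 / 173 = 22.6734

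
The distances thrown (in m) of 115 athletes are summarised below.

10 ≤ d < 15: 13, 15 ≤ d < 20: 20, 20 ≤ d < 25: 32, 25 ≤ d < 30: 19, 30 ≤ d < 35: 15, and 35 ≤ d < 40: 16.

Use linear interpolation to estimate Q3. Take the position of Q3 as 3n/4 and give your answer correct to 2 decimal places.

Cumulative frequencies: 13, 33, 65, 84, 99, 115
n = 115; position = 3n/4 = 86.25.
This falls in the class 30 ≤ d < 35: L = 30, F = 84, f = 15, h = 5.
Upper quartile ≈ 30 + ((86.25 − 84) / 15) × 5 = 30.7500

30.75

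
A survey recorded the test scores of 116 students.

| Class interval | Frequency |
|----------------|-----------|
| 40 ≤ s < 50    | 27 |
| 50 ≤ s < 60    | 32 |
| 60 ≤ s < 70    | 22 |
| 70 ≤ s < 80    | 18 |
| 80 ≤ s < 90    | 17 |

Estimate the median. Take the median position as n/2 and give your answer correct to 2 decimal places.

Cumulative frequencies: 27, 59, 81, 99, 116
n = 116; position = n/2 = 58.
This falls in the class 50 ≤ s < 60: L = 50, F = 27, f = 32, h = 10.
Median ≈ 50 + ((58 − 27) / 32) × 10 = 59.6875

59.69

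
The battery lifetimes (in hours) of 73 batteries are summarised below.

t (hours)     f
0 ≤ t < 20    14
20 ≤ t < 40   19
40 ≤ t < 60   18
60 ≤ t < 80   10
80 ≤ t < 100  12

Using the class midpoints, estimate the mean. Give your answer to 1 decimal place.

Midpoints: 10, 30, 50, 70, 90
Σfm = 14×10 + 19×30 + 18×50 + 10×70 + 12×90 = 3390
n = Σf = 73
Mean = 3390 / 73 = 46.4384

46.4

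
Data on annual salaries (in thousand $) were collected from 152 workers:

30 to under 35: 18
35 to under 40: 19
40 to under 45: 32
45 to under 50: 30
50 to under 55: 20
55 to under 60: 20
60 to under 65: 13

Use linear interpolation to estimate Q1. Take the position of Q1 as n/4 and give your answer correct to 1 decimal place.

40.2

Cumulative frequencies: 18, 37, 69, 99, 119, 139, 152
n = 152; position = n/4 = 38.
This falls in the class 40 to under 45: L = 40, F = 37, f = 32, h = 5.
Lower quartile ≈ 40 + ((38 − 37) / 32) × 5 = 40.1562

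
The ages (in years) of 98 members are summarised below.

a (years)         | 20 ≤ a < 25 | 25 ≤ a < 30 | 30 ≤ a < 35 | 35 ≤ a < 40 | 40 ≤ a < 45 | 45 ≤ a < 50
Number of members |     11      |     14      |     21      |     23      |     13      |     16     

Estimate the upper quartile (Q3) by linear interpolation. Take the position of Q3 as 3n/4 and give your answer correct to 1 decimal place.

Cumulative frequencies: 11, 25, 46, 69, 82, 98
n = 98; position = 3n/4 = 73.5.
This falls in the class 40 ≤ a < 45: L = 40, F = 69, f = 13, h = 5.
Upper quartile ≈ 40 + ((73.5 − 69) / 13) × 5 = 41.7308

41.7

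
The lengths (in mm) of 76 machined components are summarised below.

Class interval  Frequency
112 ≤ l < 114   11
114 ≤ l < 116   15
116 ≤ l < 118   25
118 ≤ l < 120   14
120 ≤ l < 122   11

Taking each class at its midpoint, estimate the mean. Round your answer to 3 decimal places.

116.974

Midpoints: 113, 115, 117, 119, 121
Σfm = 11×113 + 15×115 + 25×117 + 14×119 + 11×121 = 8890
n = Σf = 76
Mean = 8890 / 76 = 116.9737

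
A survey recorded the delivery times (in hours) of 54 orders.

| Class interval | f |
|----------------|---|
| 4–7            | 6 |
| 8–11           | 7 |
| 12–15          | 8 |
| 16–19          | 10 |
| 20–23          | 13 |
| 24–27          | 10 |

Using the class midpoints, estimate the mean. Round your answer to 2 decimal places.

16.98

Midpoints: 5.5, 9.5, 13.5, 17.5, 21.5, 25.5
Σfm = 6×5.5 + 7×9.5 + 8×13.5 + 10×17.5 + 13×21.5 + 10×25.5 = 917
n = Σf = 54
Mean = 917 / 54 = 16.9815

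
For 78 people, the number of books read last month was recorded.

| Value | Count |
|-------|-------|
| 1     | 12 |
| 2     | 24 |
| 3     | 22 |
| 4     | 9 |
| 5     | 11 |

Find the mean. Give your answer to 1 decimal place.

2.8

Values: 1, 2, 3, 4, 5
Σfx = 12×1 + 24×2 + 22×3 + 9×4 + 11×5 = 217
n = Σf = 78
Mean = 217 / 78 = 2.7821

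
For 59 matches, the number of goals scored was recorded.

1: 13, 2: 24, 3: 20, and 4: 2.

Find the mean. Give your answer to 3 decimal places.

2.186

Values: 1, 2, 3, 4
Σfx = 13×1 + 24×2 + 20×3 + 2×4 = 129
n = Σf = 59
Mean = 129 / 59 = 2.1864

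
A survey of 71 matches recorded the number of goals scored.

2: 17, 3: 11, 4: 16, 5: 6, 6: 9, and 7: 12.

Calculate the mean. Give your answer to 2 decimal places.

4.21

Values: 2, 3, 4, 5, 6, 7
Σfx = 17×2 + 11×3 + 16×4 + 6×5 + 9×6 + 12×7 = 299
n = Σf = 71
Mean = 299 / 71 = 4.2113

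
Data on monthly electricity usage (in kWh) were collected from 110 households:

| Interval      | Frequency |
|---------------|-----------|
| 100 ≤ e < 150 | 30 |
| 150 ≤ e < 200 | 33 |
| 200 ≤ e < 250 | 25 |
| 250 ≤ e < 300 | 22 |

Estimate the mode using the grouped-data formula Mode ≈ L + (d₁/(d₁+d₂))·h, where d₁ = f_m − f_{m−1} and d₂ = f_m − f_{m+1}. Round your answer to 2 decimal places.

163.64

Modal class: 150 ≤ e < 200 (highest frequency 33).
d₁ = 33 − 30 = 3, d₂ = 33 − 25 = 8
Mode ≈ 150 + (3/(3+8)) × 50 = 150 + 13.6364 = 163.6364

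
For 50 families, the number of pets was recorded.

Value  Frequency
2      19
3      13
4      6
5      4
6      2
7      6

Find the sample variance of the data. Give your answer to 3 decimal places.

Values: 2, 3, 4, 5, 6, 7
n = 50, Σfx = 175, mean = 3.5000
Σfx² = 755
Σf(x − x̄)² = Σfx² − (Σfx)²/n = 755 − 175²/50 = 142.5000
Sample variance = 142.5000 / 49 = 2.9082

2.908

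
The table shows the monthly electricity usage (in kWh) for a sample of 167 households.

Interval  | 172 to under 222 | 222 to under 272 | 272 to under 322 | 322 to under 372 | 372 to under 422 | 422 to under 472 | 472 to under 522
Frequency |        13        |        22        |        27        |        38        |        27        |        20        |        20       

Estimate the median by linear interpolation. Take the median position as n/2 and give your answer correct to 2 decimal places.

350.29

Cumulative frequencies: 13, 35, 62, 100, 127, 147, 167
n = 167; position = n/2 = 83.5.
This falls in the class 322 to under 372: L = 322, F = 62, f = 38, h = 50.
Median ≈ 322 + ((83.5 − 62) / 38) × 50 = 350.2895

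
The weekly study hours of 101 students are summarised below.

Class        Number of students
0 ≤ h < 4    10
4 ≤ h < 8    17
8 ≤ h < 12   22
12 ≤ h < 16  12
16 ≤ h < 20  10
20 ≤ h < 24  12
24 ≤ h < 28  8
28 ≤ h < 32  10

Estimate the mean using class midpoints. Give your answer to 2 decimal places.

14.48

Midpoints: 2, 6, 10, 14, 18, 22, 26, 30
Σfm = 10×2 + 17×6 + 22×10 + 12×14 + 10×18 + 12×22 + 8×26 + 10×30 = 1462
n = Σf = 101
Mean = 1462 / 101 = 14.4752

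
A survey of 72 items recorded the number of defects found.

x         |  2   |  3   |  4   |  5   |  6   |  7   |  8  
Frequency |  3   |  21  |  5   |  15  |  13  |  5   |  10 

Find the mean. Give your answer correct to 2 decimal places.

Values: 2, 3, 4, 5, 6, 7, 8
Σfx = 3×2 + 21×3 + 5×4 + 15×5 + 13×6 + 5×7 + 10×8 = 357
n = Σf = 72
Mean = 357 / 72 = 4.9583

4.96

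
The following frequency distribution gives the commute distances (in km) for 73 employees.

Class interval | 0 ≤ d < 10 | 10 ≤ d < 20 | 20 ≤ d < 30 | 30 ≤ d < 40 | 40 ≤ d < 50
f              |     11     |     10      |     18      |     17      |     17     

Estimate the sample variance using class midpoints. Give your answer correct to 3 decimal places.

186.187

Midpoints: 5, 15, 25, 35, 45
n = 73, Σfm = 2015, mean = 27.6027
Σfm² = 69025
Σf(m − x̄)² = Σfm² − (Σfm)²/n = 69025 − 2015²/73 = 13405.4795
Sample variance = 13405.4795 / 72 = 186.1872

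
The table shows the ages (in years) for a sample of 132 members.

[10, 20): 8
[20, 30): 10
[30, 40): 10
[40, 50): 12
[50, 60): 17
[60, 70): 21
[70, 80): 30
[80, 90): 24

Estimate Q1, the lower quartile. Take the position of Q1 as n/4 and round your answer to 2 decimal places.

44.17

Cumulative frequencies: 8, 18, 28, 40, 57, 78, 108, 132
n = 132; position = n/4 = 33.
This falls in the class [40, 50): L = 40, F = 28, f = 12, h = 10.
Lower quartile ≈ 40 + ((33 − 28) / 12) × 10 = 44.1667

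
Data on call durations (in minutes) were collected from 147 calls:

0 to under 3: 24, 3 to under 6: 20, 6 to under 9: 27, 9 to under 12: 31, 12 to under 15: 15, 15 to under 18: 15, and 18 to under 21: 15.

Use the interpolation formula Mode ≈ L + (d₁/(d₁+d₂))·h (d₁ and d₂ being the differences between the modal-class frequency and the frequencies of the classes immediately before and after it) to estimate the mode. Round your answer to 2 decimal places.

Modal class: 9 to under 12 (highest frequency 31).
d₁ = 31 − 27 = 4, d₂ = 31 − 15 = 16
Mode ≈ 9 + (4/(4+16)) × 3 = 9 + 0.6000 = 9.6000

9.60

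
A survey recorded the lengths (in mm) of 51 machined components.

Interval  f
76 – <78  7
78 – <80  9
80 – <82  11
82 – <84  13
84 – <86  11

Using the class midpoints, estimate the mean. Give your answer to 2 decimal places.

81.47

Midpoints: 77, 79, 81, 83, 85
Σfm = 7×77 + 9×79 + 11×81 + 13×83 + 11×85 = 4155
n = Σf = 51
Mean = 4155 / 51 = 81.4706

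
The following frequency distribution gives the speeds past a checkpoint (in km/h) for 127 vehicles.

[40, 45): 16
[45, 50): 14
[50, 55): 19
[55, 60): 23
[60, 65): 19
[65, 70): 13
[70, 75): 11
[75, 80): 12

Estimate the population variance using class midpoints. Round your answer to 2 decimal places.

112.88

Midpoints: 42.5, 47.5, 52.5, 57.5, 62.5, 67.5, 72.5, 77.5
n = 127, Σfm = 7457.5, mean = 58.7205
Σfm² = 452243.75
Σf(m − x̄)² = Σfm² − (Σfm)²/n = 452243.75 − 7457.5²/127 = 14335.8268
Population variance = 14335.8268 / 127 = 112.8805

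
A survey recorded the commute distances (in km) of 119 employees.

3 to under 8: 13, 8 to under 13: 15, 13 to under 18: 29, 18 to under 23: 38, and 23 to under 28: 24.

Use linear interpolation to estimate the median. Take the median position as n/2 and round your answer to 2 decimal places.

18.33

Cumulative frequencies: 13, 28, 57, 95, 119
n = 119; position = n/2 = 59.5.
This falls in the class 18 to under 23: L = 18, F = 57, f = 38, h = 5.
Median ≈ 18 + ((59.5 − 57) / 38) × 5 = 18.3289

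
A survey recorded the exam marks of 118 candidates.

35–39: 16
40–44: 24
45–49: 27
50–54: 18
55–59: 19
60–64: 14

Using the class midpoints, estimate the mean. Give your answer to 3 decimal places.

Midpoints: 37, 42, 47, 52, 57, 62
Σfm = 16×37 + 24×42 + 27×47 + 18×52 + 19×57 + 14×62 = 5756
n = Σf = 118
Mean = 5756 / 118 = 48.7797

48.780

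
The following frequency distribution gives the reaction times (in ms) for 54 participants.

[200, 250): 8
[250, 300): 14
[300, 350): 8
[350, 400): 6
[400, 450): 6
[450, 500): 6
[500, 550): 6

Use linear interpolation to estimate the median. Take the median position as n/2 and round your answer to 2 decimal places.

331.25

Cumulative frequencies: 8, 22, 30, 36, 42, 48, 54
n = 54; position = n/2 = 27.
This falls in the class [300, 350): L = 300, F = 22, f = 8, h = 50.
Median ≈ 300 + ((27 − 22) / 8) × 50 = 331.2500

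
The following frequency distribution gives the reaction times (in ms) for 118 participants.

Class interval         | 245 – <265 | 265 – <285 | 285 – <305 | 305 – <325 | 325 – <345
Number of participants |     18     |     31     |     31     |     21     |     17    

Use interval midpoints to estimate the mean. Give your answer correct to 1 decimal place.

293.0

Midpoints: 255, 275, 295, 315, 335
Σfm = 18×255 + 31×275 + 31×295 + 21×315 + 17×335 = 34570
n = Σf = 118
Mean = 34570 / 118 = 292.9661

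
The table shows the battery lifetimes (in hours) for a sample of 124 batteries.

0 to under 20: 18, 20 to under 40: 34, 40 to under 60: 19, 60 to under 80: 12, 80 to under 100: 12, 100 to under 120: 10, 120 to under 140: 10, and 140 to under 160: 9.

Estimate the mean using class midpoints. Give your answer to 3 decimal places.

Midpoints: 10, 30, 50, 70, 90, 110, 130, 150
Σfm = 18×10 + 34×30 + 19×50 + 12×70 + 12×90 + 10×110 + 10×130 + 9×150 = 7820
n = Σf = 124
Mean = 7820 / 124 = 63.0645

63.065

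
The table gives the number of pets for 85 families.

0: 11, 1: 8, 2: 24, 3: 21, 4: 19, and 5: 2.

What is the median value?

2

Cumulative frequencies: 11, 19, 43, 64, 83, 85
n = 85, so the median is the value in position (n+1)/2 = 43.
Position 43 falls at value 2.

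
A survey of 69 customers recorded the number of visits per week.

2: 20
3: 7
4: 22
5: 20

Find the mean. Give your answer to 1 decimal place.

Values: 2, 3, 4, 5
Σfx = 20×2 + 7×3 + 22×4 + 20×5 = 249
n = Σf = 69
Mean = 249 / 69 = 3.6087

3.6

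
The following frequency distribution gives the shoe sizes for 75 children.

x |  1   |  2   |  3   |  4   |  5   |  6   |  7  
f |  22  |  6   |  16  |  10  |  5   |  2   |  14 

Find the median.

3

Cumulative frequencies: 22, 28, 44, 54, 59, 61, 75
n = 75, so the median is the value in position (n+1)/2 = 38.
Position 38 falls at value 3.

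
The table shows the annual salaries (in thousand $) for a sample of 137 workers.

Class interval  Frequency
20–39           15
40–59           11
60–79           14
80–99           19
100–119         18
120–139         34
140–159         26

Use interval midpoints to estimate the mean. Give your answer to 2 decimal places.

101.62

Midpoints: 29.5, 49.5, 69.5, 89.5, 109.5, 129.5, 149.5
Σfm = 15×29.5 + 11×49.5 + 14×69.5 + 19×89.5 + 18×109.5 + 34×129.5 + 26×149.5 = 13921.5
n = Σf = 137
Mean = 13921.5 / 137 = 101.6168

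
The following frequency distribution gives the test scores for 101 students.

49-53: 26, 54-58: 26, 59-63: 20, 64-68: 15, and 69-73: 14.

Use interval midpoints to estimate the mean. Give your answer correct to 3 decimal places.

59.267

Midpoints: 51, 56, 61, 66, 71
Σfm = 26×51 + 26×56 + 20×61 + 15×66 + 14×71 = 5986
n = Σf = 101
Mean = 5986 / 101 = 59.2673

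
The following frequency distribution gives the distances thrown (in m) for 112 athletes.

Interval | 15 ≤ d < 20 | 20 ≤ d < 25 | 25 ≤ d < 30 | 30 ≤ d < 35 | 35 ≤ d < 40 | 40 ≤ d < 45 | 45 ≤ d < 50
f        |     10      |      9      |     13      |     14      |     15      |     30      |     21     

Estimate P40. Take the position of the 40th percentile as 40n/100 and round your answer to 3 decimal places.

34.571

Cumulative frequencies: 10, 19, 32, 46, 61, 91, 112
n = 112; position = 40n/100 = 44.8.
This falls in the class 30 ≤ d < 35: L = 30, F = 32, f = 14, h = 5.
40th percentile ≈ 30 + ((44.8 − 32) / 14) × 5 = 34.5714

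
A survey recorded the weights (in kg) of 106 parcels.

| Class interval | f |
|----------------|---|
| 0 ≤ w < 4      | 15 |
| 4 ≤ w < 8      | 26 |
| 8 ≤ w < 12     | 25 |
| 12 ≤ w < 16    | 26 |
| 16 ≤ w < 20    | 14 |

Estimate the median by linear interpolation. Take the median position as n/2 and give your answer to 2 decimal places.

Cumulative frequencies: 15, 41, 66, 92, 106
n = 106; position = n/2 = 53.
This falls in the class 8 ≤ w < 12: L = 8, F = 41, f = 25, h = 4.
Median ≈ 8 + ((53 − 41) / 25) × 4 = 9.9200

9.92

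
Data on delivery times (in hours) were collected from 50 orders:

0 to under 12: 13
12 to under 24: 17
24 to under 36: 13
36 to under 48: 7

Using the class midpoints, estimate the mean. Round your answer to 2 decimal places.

21.36

Midpoints: 6, 18, 30, 42
Σfm = 13×6 + 17×18 + 13×30 + 7×42 = 1068
n = Σf = 50
Mean = 1068 / 50 = 21.3600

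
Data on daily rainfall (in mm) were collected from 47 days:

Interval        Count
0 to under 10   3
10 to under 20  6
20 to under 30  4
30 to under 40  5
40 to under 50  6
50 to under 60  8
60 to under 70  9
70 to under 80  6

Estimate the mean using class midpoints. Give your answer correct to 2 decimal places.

45.21

Midpoints: 5, 15, 25, 35, 45, 55, 65, 75
Σfm = 3×5 + 6×15 + 4×25 + 5×35 + 6×45 + 8×55 + 9×65 + 6×75 = 2125
n = Σf = 47
Mean = 2125 / 47 = 45.2128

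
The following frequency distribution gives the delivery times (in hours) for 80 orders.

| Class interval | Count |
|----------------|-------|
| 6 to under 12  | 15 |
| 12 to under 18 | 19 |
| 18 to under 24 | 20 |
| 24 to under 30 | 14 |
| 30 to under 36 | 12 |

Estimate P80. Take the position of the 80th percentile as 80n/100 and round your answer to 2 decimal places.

Cumulative frequencies: 15, 34, 54, 68, 80
n = 80; position = 80n/100 = 64.
This falls in the class 24 to under 30: L = 24, F = 54, f = 14, h = 6.
80th percentile ≈ 24 + ((64 − 54) / 14) × 6 = 28.2857

28.29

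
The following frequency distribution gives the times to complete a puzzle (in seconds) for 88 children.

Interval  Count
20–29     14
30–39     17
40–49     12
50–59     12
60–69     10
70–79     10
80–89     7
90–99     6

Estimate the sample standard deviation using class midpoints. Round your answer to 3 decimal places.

Midpoints: 24.5, 34.5, 44.5, 54.5, 64.5, 74.5, 84.5, 94.5
n = 88, Σfm = 4666, mean = 53.0227
Σfm² = 288712
Σf(m − x̄)² = Σfm² − (Σfm)²/n = 288712 − 4666²/88 = 41307.9545
Sample variance = 41307.9545 / 87 = 474.8041
Standard deviation = √474.8041 = 21.7900

21.790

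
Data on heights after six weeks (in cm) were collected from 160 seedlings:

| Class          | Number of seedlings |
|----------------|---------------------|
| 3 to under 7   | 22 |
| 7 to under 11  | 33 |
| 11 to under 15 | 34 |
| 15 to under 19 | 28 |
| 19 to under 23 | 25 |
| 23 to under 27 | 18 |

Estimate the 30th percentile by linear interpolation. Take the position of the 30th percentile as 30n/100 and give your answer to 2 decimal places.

10.15

Cumulative frequencies: 22, 55, 89, 117, 142, 160
n = 160; position = 30n/100 = 48.
This falls in the class 7 to under 11: L = 7, F = 22, f = 33, h = 4.
30th percentile ≈ 7 + ((48 − 22) / 33) × 4 = 10.1515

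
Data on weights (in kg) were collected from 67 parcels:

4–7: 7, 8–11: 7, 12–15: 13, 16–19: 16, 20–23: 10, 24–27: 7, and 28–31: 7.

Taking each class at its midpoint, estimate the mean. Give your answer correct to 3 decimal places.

17.321

Midpoints: 5.5, 9.5, 13.5, 17.5, 21.5, 25.5, 29.5
Σfm = 7×5.5 + 7×9.5 + 13×13.5 + 16×17.5 + 10×21.5 + 7×25.5 + 7×29.5 = 1160.5
n = Σf = 67
Mean = 1160.5 / 67 = 17.3209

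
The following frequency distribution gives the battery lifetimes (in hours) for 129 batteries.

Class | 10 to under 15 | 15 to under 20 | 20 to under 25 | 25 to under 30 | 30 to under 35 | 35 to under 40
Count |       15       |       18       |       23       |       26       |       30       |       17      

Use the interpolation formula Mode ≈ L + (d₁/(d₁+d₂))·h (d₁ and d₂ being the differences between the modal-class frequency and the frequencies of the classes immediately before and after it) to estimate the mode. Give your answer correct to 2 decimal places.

31.18

Modal class: 30 to under 35 (highest frequency 30).
d₁ = 30 − 26 = 4, d₂ = 30 − 17 = 13
Mode ≈ 30 + (4/(4+13)) × 5 = 30 + 1.1765 = 31.1765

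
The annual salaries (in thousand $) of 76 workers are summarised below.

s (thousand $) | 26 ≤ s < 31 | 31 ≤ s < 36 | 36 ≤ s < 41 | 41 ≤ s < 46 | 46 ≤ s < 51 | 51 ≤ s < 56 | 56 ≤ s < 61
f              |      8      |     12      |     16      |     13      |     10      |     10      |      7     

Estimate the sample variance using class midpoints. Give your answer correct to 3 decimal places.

Midpoints: 28.5, 33.5, 38.5, 43.5, 48.5, 53.5, 58.5
n = 76, Σfm = 3241, mean = 42.6447
Σfm² = 144381
Σf(m − x̄)² = Σfm² − (Σfm)²/n = 144381 − 3241²/76 = 6169.4079
Sample variance = 6169.4079 / 75 = 82.2588

82.259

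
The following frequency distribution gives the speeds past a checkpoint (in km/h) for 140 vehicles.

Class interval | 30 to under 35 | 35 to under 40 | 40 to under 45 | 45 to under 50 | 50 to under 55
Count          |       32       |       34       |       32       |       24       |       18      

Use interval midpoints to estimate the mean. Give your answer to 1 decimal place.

Midpoints: 32.5, 37.5, 42.5, 47.5, 52.5
Σfm = 32×32.5 + 34×37.5 + 32×42.5 + 24×47.5 + 18×52.5 = 5760
n = Σf = 140
Mean = 5760 / 140 = 41.1429

41.1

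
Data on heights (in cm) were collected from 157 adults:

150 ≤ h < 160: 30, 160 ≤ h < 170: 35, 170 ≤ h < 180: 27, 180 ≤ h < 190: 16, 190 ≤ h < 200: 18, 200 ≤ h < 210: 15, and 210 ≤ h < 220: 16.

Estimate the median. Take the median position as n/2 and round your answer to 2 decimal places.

Cumulative frequencies: 30, 65, 92, 108, 126, 141, 157
n = 157; position = n/2 = 78.5.
This falls in the class 170 ≤ h < 180: L = 170, F = 65, f = 27, h = 10.
Median ≈ 170 + ((78.5 − 65) / 27) × 10 = 175.0000

175.00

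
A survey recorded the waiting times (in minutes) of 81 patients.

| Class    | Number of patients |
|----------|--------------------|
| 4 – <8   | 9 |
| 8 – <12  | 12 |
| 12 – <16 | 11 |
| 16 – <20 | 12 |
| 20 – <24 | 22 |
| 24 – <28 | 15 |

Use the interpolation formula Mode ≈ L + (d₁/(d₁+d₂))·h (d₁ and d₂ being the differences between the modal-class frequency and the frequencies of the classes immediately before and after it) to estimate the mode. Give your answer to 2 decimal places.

Modal class: 20 – <24 (highest frequency 22).
d₁ = 22 − 12 = 10, d₂ = 22 − 15 = 7
Mode ≈ 20 + (10/(10+7)) × 4 = 20 + 2.3529 = 22.3529

22.35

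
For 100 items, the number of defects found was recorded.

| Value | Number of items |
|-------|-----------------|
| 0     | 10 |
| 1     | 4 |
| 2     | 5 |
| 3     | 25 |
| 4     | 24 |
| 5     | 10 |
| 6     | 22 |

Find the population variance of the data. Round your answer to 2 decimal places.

3.28

Values: 0, 1, 2, 3, 4, 5, 6
n = 100, Σfx = 367, mean = 3.6700
Σfx² = 1675
Σf(x − x̄)² = Σfx² − (Σfx)²/n = 1675 − 367²/100 = 328.1100
Population variance = 328.1100 / 100 = 3.2811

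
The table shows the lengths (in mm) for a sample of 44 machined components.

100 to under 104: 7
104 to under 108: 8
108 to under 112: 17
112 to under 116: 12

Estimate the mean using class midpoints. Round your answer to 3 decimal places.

Midpoints: 102, 106, 110, 114
Σfm = 7×102 + 8×106 + 17×110 + 12×114 = 4800
n = Σf = 44
Mean = 4800 / 44 = 109.0909

109.091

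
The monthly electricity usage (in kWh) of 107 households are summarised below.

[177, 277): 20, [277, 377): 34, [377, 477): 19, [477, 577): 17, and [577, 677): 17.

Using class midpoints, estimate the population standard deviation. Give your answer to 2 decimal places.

134.67

Midpoints: 227, 327, 427, 527, 627
n = 107, Σfm = 43389, mean = 405.5047
Σfm² = 19535003
Σf(m − x̄)² = Σfm² − (Σfm)²/n = 19535003 − 43389²/107 = 1940560.7477
Population variance = 1940560.7477 / 107 = 18136.0818
Standard deviation = √18136.0818 = 134.6703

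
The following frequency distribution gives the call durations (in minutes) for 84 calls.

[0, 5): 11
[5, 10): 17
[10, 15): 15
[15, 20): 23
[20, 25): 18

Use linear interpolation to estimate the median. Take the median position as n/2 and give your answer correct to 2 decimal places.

Cumulative frequencies: 11, 28, 43, 66, 84
n = 84; position = n/2 = 42.
This falls in the class [10, 15): L = 10, F = 28, f = 15, h = 5.
Median ≈ 10 + ((42 − 28) / 15) × 5 = 14.6667

14.67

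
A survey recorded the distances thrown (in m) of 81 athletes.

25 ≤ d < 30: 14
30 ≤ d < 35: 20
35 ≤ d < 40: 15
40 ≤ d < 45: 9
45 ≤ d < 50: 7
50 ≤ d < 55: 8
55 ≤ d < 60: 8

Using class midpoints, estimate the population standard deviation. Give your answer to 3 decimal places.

9.641

Midpoints: 27.5, 32.5, 37.5, 42.5, 47.5, 52.5, 57.5
n = 81, Σfm = 3192.5, mean = 39.4136
Σfm² = 133356.25
Σf(m − x̄)² = Σfm² − (Σfm)²/n = 133356.25 − 3192.5²/81 = 7528.3951
Population variance = 7528.3951 / 81 = 92.9431
Standard deviation = √92.9431 = 9.6407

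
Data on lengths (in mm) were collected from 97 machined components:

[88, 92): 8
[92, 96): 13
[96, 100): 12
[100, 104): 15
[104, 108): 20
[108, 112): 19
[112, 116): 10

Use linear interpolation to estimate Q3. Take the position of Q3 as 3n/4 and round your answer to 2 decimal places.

Cumulative frequencies: 8, 21, 33, 48, 68, 87, 97
n = 97; position = 3n/4 = 72.75.
This falls in the class [108, 112): L = 108, F = 68, f = 19, h = 4.
Upper quartile ≈ 108 + ((72.75 − 68) / 19) × 4 = 109.0000

109.00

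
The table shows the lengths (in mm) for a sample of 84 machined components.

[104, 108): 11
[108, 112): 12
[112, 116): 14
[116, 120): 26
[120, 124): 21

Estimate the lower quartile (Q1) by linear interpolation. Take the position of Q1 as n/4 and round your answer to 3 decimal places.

111.333

Cumulative frequencies: 11, 23, 37, 63, 84
n = 84; position = n/4 = 21.
This falls in the class [108, 112): L = 108, F = 11, f = 12, h = 4.
Lower quartile ≈ 108 + ((21 − 11) / 12) × 4 = 111.3333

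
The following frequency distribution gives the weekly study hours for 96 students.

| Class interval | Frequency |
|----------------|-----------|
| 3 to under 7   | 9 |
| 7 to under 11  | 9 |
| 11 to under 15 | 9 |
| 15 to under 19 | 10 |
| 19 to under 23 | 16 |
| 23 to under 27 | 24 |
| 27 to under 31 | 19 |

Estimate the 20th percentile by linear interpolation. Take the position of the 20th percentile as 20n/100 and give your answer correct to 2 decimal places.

Cumulative frequencies: 9, 18, 27, 37, 53, 77, 96
n = 96; position = 20n/100 = 19.2.
This falls in the class 11 to under 15: L = 11, F = 18, f = 9, h = 4.
20th percentile ≈ 11 + ((19.2 − 18) / 9) × 4 = 11.5333

11.53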